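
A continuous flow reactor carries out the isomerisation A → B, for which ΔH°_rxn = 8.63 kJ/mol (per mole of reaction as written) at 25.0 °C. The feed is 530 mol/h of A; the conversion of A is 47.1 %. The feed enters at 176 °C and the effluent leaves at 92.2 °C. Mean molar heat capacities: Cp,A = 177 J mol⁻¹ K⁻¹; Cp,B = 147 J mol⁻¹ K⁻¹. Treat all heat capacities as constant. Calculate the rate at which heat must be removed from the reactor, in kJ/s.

Extent of reaction ξ = 0.471 × 530 = 249.63 mol/h
Reaction term: ξ·ΔH°_rxn = 249.63 × 8.63 = 2154.3 kJ/h
Sensible, feed 176→25 °C: -14165 kJ/h
Outlet flows (mol/h): A 280.37, B 249.63
Sensible, products 25→92.2 °C: 5800.8 kJ/h
Q = ΔH = -6210.2 kJ/h = -1.7251 kW
Heat removed = 1.7251 kJ/s

Q_out = 1.73 kJ/s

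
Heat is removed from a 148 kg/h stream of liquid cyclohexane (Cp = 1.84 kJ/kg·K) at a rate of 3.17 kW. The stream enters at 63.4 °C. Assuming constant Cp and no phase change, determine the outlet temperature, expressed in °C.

Q = 3.17 kW = 11412 kJ/h
ΔT = Q/(ṁ·Cp) = 11412/(148×1.84) = 41.907 K
T_out = 63.4 − 41.907 = 21.493 °C

T_out = 21.5 °C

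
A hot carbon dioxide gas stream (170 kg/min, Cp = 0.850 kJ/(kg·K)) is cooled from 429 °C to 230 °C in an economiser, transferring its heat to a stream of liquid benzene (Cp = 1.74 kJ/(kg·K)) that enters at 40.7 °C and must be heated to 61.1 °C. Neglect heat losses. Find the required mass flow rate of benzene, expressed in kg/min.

Heat released by hot stream: Q = 170 × 0.850 × (429 − 230) = 28756 kJ/min
Energy balance on cold side (adiabatic exchanger): Q = ṁ_c·Cp_c·(T_c,out − T_c,in)
ṁ_c = 28756 / [1.74 × (61.1 − 40.7)] = 810.11 kg/min

ṁ_c = 810 kg/min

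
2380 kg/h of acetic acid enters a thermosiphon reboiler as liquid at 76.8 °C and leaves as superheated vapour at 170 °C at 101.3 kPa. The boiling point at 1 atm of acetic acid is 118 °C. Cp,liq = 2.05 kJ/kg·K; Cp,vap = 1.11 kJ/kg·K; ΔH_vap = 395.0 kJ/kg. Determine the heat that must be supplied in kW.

Q = 355 kW

liquid 76.8→118 °C: 84.46 kJ/kg
vaporisation at 118 °C: 395 kJ/kg
vapour 118→170 °C: 57.72 kJ/kg
Δh = 84.46 + 395 + 57.72 = 537.18 kJ/kg
Q = ṁ·Δh = 2380 kg/h × 537.18 kJ/kg = 1.2785e+06 kJ/h
|Q| = 355.14 kW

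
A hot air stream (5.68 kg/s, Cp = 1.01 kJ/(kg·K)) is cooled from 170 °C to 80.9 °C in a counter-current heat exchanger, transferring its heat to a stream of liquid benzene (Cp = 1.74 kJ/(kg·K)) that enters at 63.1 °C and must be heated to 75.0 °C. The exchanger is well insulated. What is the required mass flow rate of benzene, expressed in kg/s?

Heat released by hot stream: Q = 5.68 × 1.01 × (170 − 80.9) = 511.15 kJ/s
Energy balance on cold side (adiabatic exchanger): Q = ṁ_c·Cp_c·(T_c,out − T_c,in)
ṁ_c = 511.15 / [1.74 × (75.0 − 63.1)] = 24.686 kg/s

ṁ_c = 24.7 kg/s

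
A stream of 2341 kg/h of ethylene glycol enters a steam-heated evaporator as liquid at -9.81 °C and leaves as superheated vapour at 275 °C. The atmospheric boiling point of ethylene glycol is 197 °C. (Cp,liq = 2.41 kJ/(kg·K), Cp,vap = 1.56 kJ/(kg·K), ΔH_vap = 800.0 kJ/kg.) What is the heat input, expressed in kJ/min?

Q = 55400 kJ/min

liquid -9.81→197 °C: 498.41 kJ/kg
vaporisation at 197 °C: 800 kJ/kg
vapour 197→275 °C: 121.68 kJ/kg
Δh = 498.41 + 800 + 121.68 = 1420.1 kJ/kg
Q = ṁ·Δh = 2341 kg/h × 1420.1 kJ/kg = 3.3244e+06 kJ/h
|Q| = 923.45 kW = 55407 kJ/min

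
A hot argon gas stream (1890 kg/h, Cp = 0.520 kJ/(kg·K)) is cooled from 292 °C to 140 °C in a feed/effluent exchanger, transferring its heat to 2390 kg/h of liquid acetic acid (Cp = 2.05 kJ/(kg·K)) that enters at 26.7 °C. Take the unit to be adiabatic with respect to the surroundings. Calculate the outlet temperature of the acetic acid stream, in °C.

Heat released by hot stream: Q = 1890 × 0.520 × (292 − 140) = 149390 kJ/h
Energy balance on cold side (adiabatic exchanger): Q = ṁ_c·Cp_c·(T_c,out − T_c,in)
T_c,out = 26.7 + 149390/(2390 × 2.05) = 57.19 °C

T_c,out = 57.2 °C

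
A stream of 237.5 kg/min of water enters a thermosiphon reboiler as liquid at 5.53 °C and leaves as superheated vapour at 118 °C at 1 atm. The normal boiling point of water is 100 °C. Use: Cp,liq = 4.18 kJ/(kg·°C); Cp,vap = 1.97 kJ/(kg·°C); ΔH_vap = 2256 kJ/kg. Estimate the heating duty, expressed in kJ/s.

Q = 10600 kJ/s

liquid 5.53→100 °C: 394.88 kJ/kg
vaporisation at 100 °C: 2256 kJ/kg
vapour 100→118 °C: 35.46 kJ/kg
Δh = 394.88 + 2256 + 35.46 = 2686.3 kJ/kg
Q = ṁ·Δh = 237.5 kg/min × 2686.3 kJ/kg = 638010 kJ/min
|Q| = 10633 kW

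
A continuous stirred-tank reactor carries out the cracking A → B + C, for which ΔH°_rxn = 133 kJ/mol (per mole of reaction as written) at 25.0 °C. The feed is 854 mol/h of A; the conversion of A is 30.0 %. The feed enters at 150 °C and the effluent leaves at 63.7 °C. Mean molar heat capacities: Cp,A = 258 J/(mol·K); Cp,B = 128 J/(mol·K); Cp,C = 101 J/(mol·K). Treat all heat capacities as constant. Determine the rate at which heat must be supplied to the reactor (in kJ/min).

Extent of reaction ξ = 0.300 × 854 = 256.2 mol/h
Reaction term: ξ·ΔH°_rxn = 256.2 × 133 = 34075 kJ/h
Sensible, feed 150→25 °C: -27542 kJ/h
Outlet flows (mol/h): A 597.8, B 256.2, C 256.2
Sensible, products 25→63.7 °C: 8239.3 kJ/h
Q = ΔH = 14772 kJ/h = 4.1034 kW
Heat supplied = 246.21 kJ/min

Q_in = 246 kJ/min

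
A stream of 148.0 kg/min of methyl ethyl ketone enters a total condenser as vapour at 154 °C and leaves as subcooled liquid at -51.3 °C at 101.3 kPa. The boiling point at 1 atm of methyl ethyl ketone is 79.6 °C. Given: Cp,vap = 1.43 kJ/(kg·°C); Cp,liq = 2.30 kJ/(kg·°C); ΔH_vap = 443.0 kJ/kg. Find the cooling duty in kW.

Q_c = 2100 kW

vapour 154→79.6 °C: -106.39 kJ/kg
condensation at 79.6 °C: -443 kJ/kg
liquid 79.6→-51.3 °C: -301.07 kJ/kg
Δh = -106.39 + -443 + -301.07 = -850.46 kJ/kg
Q = ṁ·Δh = 148.0 kg/min × -850.46 kJ/kg = -125870 kJ/min
|Q| = 2097.8 kW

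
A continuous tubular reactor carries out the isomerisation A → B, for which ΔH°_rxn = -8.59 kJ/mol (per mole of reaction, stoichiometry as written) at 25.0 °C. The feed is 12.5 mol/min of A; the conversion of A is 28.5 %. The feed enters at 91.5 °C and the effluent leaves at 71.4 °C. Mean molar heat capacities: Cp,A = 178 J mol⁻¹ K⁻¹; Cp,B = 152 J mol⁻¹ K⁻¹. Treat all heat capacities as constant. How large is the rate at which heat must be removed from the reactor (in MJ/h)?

Extent of reaction ξ = 0.285 × 12.5 = 3.5625 mol/min
Reaction term: ξ·ΔH°_rxn = 3.5625 × -8.59 = -30.602 kJ/min
Sensible, feed 91.5→25 °C: -147.96 kJ/min
Outlet flows (mol/min): A 8.9375, B 3.5625
Sensible, products 25→71.4 °C: 98.942 kJ/min
Q = ΔH = -79.622 kJ/min = -1.327 kW
Heat removed = 4.7773 MJ/h

Q_out = 4.78 MJ/h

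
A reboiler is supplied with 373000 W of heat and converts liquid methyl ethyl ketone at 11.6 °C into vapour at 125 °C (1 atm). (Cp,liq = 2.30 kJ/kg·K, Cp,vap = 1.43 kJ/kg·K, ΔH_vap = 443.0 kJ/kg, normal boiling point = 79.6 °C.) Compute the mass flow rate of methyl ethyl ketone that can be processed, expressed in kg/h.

ṁ = 2020 kg/h

Δh = 2.30×(79.6−11.6) + 443.0 + 1.43×(125−79.6) = 664.32 kJ/kg
Q = 373000 W = 373 kJ/s = 1.3428e+06 kJ/h
ṁ = Q/Δh = 1.3428e+06 / 664.32 = 2021.3 kg/h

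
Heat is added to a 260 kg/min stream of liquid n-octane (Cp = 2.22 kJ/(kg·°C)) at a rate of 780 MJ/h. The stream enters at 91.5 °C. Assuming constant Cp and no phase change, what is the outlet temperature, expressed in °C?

T_out = 114 °C

Q = 780 MJ/h = 13000 kJ/min
ΔT = Q/(ṁ·Cp) = 13000/(260×2.22) = 22.523 K
T_out = 91.5 + 22.523 = 114.02 °C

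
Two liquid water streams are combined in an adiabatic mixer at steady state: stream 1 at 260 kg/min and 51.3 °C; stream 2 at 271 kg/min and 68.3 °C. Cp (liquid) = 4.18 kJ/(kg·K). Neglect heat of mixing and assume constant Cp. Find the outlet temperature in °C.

No heat crosses the boundary, so H_out = H_in.
Σ ṁᵢCp,ᵢTᵢ = 260×4.18×51.3 + 271×4.18×68.3 = 133120
Σ ṁᵢCp,ᵢ = 260×4.18 + 271×4.18 = 2219.6
T_out = 133120 / 2219.6 = 59.976 °C

T_out = 60.0 °C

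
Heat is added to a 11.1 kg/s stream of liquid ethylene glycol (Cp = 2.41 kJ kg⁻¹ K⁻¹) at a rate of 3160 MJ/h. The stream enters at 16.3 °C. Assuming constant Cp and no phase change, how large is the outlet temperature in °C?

T_out = 49.1 °C

Q = 3160 MJ/h = 877.78 kJ/s
ΔT = Q/(ṁ·Cp) = 877.78/(11.1×2.41) = 32.813 K
T_out = 16.3 + 32.813 = 49.113 °C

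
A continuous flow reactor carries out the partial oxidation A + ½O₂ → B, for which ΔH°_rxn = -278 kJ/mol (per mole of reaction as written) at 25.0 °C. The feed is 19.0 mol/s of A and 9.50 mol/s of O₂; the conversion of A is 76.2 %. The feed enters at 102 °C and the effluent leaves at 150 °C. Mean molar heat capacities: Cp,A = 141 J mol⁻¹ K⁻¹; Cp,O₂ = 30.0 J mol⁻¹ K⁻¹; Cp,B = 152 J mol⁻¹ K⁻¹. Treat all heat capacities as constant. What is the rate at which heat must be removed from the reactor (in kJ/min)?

Q_out = 233000 kJ/min

Extent of reaction ξ = 0.762 × 19.0 = 14.478 mol/s
Reaction term: ξ·ΔH°_rxn = 14.478 × -278 = -4024.9 kJ/s
Sensible, feed 102→25 °C: -228.23 kJ/s
Outlet flows (mol/s): A 4.522, O₂ 2.261, B 14.478
Sensible, products 25→150 °C: 363.26 kJ/s
Q = ΔH = -3889.9 kJ/s = -3889.9 kW
Heat removed = 233390 kJ/min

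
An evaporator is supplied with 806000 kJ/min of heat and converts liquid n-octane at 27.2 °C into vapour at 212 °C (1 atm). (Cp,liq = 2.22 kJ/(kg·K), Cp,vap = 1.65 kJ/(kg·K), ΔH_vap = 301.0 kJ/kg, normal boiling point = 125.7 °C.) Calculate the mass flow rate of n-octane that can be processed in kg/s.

Δh = 2.22×(125.7−27.2) + 301.0 + 1.65×(212−125.7) = 662.07 kJ/kg
Q = 806000 kJ/min = 13433 kJ/s = 13433 kJ/s
ṁ = Q/Δh = 13433 / 662.07 = 20.29 kg/s

ṁ = 20.3 kg/s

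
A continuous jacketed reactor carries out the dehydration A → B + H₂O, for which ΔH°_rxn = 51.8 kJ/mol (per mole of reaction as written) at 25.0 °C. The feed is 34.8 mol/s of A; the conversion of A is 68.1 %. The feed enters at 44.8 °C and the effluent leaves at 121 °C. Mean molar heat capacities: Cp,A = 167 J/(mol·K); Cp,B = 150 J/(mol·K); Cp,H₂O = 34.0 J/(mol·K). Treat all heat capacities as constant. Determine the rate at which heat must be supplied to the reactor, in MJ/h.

Extent of reaction ξ = 0.681 × 34.8 = 23.699 mol/s
Reaction term: ξ·ΔH°_rxn = 23.699 × 51.8 = 1227.6 kJ/s
Sensible, feed 44.8→25 °C: -115.07 kJ/s
Outlet flows (mol/s): A 11.101, B 23.699, H₂O 23.699
Sensible, products 25→121 °C: 596.59 kJ/s
Q = ΔH = 1709.1 kJ/s = 1709.1 kW
Heat supplied = 6152.8 MJ/h

Q_in = 6150 MJ/h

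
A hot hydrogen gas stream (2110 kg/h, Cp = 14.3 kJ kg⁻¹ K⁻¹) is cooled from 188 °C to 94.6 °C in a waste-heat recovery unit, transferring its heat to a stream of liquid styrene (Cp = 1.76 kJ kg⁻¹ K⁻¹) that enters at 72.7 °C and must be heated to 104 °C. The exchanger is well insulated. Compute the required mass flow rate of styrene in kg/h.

Heat released by hot stream: Q = 2110 × 14.3 × (188 − 94.6) = 2.8182e+06 kJ/h
Energy balance on cold side (adiabatic exchanger): Q = ṁ_c·Cp_c·(T_c,out − T_c,in)
ṁ_c = 2.8182e+06 / [1.76 × (104 − 72.7)] = 51157 kg/h

ṁ_c = 51200 kg/h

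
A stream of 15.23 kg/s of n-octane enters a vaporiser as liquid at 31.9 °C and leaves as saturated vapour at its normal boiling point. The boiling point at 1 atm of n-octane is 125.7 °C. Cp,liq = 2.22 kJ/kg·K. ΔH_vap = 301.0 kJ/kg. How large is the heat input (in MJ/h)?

liquid 31.9→125.7 °C: 208.24 kJ/kg
vaporisation at 125.7 °C: 301 kJ/kg
Δh = 208.24 + 301 = 509.24 kJ/kg
Q = ṁ·Δh = 15.23 kg/s × 509.24 kJ/kg = 7755.7 kJ/s
|Q| = 7755.7 kW = 27920 MJ/h

Q = 27900 MJ/h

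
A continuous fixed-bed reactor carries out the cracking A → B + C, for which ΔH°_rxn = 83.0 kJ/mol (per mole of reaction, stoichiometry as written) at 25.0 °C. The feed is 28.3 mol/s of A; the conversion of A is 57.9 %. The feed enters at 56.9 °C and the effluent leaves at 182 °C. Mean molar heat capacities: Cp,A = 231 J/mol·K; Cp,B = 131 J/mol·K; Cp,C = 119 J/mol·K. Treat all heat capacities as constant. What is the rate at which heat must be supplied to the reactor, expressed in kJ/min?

Q_in = 134000 kJ/min

Extent of reaction ξ = 0.579 × 28.3 = 16.386 mol/s
Reaction term: ξ·ΔH°_rxn = 16.386 × 83.0 = 1360 kJ/s
Sensible, feed 56.9→25 °C: -208.54 kJ/s
Outlet flows (mol/s): A 11.914, B 16.386, C 16.386
Sensible, products 25→182 °C: 1075.2 kJ/s
Q = ΔH = 2226.7 kJ/s = 2226.7 kW
Heat supplied = 133600 kJ/min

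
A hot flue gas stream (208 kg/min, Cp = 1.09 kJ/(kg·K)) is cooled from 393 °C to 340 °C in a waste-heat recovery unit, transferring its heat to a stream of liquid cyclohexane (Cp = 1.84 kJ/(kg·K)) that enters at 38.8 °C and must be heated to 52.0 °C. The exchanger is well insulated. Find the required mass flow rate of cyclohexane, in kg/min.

ṁ_c = 495 kg/min

Heat released by hot stream: Q = 208 × 1.09 × (393 − 340) = 12016 kJ/min
Energy balance on cold side (adiabatic exchanger): Q = ṁ_c·Cp_c·(T_c,out − T_c,in)
ṁ_c = 12016 / [1.84 × (52.0 − 38.8)] = 494.74 kg/min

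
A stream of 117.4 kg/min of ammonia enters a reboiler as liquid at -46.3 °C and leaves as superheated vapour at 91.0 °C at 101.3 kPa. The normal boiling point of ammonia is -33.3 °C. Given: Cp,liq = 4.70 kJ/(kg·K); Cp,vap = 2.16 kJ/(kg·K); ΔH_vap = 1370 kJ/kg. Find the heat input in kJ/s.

liquid -46.3→-33.3 °C: 61.1 kJ/kg
vaporisation at -33.3 °C: 1370 kJ/kg
vapour -33.3→91.0 °C: 268.49 kJ/kg
Δh = 61.1 + 1370 + 268.49 = 1699.6 kJ/kg
Q = ṁ·Δh = 117.4 kg/min × 1699.6 kJ/kg = 199530 kJ/min
|Q| = 3325.5 kW

Q = 3330 kJ/s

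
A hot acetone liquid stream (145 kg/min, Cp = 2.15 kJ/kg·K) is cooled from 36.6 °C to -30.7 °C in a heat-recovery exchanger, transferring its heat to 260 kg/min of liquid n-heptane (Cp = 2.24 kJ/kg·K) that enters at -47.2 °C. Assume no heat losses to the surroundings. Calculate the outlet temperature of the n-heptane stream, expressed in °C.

Heat released by hot stream: Q = 145 × 2.15 × (36.6 − -30.7) = 20981 kJ/min
Energy balance on cold side (adiabatic exchanger): Q = ṁ_c·Cp_c·(T_c,out − T_c,in)
T_c,out = -47.2 + 20981/(260 × 2.24) = -11.175 °C

T_c,out = -11.2 °C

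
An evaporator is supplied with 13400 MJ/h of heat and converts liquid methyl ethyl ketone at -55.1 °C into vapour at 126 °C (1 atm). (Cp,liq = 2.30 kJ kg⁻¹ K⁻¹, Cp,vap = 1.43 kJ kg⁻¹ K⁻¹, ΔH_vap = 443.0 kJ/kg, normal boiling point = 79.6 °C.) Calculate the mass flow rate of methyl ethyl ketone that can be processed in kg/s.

Δh = 2.30×(79.6−-55.1) + 443.0 + 1.43×(126−79.6) = 819.16 kJ/kg
Q = 13400 MJ/h = 3722.2 kJ/s = 3722.2 kJ/s
ṁ = Q/Δh = 3722.2 / 819.16 = 4.5439 kg/s

ṁ = 4.54 kg/s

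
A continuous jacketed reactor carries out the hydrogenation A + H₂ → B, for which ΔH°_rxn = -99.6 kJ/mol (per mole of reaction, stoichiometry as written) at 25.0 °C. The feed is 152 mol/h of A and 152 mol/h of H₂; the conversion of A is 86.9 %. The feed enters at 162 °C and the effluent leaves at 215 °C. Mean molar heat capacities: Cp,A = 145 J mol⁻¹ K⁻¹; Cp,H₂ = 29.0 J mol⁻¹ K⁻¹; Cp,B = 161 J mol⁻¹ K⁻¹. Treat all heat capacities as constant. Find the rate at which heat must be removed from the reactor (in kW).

Extent of reaction ξ = 0.869 × 152 = 132.09 mol/h
Reaction term: ξ·ΔH°_rxn = 132.09 × -99.6 = -13156 kJ/h
Sensible, feed 162→25 °C: -3623.4 kJ/h
Outlet flows (mol/h): A 19.912, H₂ 19.912, B 132.09
Sensible, products 25→215 °C: 4698.9 kJ/h
Q = ΔH = -12080 kJ/h = -3.3557 kW
Heat removed = 3.3557 kW

Q_out = 3.36 kW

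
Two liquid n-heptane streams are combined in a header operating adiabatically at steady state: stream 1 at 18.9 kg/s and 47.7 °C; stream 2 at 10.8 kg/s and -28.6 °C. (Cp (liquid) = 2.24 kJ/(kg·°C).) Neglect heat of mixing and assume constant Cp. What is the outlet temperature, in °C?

T_out = 20.0 °C

Energy balance with Q = 0: Σ ṁᵢCp,ᵢ(T_out − Tᵢ) = 0
Σ ṁᵢCp,ᵢTᵢ = 18.9×2.24×47.7 + 10.8×2.24×-28.6 = 1327.5
Σ ṁᵢCp,ᵢ = 18.9×2.24 + 10.8×2.24 = 66.528
T_out = 1327.5 / 66.528 = 19.955 °C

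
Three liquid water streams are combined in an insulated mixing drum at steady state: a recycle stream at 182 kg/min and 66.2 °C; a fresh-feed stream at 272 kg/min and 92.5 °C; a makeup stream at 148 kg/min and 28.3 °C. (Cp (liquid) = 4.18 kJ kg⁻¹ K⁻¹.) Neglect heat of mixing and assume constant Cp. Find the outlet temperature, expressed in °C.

Adiabatic, steady state ⇒ Σ ṁᵢCp,ᵢ(T_out − Tᵢ) = 0
T_out = Σ ṁᵢCp,ᵢTᵢ / Σ ṁᵢCp,ᵢ
      = 173040 / 2516.4 = 68.765 °C

T_out = 68.8 °C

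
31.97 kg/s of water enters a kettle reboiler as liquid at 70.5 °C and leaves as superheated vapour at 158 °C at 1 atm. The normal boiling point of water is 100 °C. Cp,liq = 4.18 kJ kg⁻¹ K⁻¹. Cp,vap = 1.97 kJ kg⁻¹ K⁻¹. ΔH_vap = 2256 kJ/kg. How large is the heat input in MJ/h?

Q = 287000 MJ/h

liquid 70.5→100 °C: 123.31 kJ/kg
vaporisation at 100 °C: 2256 kJ/kg
vapour 100→158 °C: 114.26 kJ/kg
Δh = 123.31 + 2256 + 114.26 = 2493.6 kJ/kg
Q = ṁ·Δh = 31.97 kg/s × 2493.6 kJ/kg = 79719 kJ/s
|Q| = 79719 kW = 286990 MJ/h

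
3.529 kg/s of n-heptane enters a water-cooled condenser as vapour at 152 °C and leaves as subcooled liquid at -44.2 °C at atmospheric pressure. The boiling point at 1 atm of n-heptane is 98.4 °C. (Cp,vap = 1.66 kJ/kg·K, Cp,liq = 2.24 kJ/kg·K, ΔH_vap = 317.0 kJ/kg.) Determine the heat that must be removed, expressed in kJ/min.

Q_c = 154000 kJ/min

vapour 152→98.4 °C: -88.976 kJ/kg
condensation at 98.4 °C: -317 kJ/kg
liquid 98.4→-44.2 °C: -319.42 kJ/kg
Δh = -88.976 + -317 + -319.42 = -725.4 kJ/kg
Q = ṁ·Δh = 3.529 kg/s × -725.4 kJ/kg = -2559.9 kJ/s
|Q| = 2559.9 kW = 153600 kJ/min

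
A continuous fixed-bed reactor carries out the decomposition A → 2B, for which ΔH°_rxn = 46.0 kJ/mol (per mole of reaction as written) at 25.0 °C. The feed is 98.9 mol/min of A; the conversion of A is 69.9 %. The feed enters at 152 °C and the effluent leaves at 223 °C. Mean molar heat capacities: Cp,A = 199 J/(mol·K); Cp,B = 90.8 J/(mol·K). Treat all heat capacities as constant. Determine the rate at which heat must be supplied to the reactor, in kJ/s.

Extent of reaction ξ = 0.699 × 98.9 = 69.131 mol/min
Reaction term: ξ·ΔH°_rxn = 69.131 × 46.0 = 3180 kJ/min
Sensible, feed 152→25 °C: -2499.5 kJ/min
Outlet flows (mol/min): A 29.769, B 138.26
Sensible, products 25→223 °C: 3658.7 kJ/min
Q = ΔH = 4339.2 kJ/min = 72.32 kW
Heat supplied = 72.32 kJ/s

Q_in = 72.3 kJ/s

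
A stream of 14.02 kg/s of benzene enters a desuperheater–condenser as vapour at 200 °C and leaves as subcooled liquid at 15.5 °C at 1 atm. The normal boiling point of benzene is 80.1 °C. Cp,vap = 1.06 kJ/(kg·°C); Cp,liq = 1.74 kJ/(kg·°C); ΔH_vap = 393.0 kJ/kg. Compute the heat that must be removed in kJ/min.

vapour 200→80.1 °C: -127.09 kJ/kg
condensation at 80.1 °C: -393 kJ/kg
liquid 80.1→15.5 °C: -112.4 kJ/kg
Δh = -127.09 + -393 + -112.4 = -632.5 kJ/kg
Q = ṁ·Δh = 14.02 kg/s × -632.5 kJ/kg = -8867.6 kJ/s
|Q| = 8867.6 kW = 532060 kJ/min

Q_c = 532000 kJ/min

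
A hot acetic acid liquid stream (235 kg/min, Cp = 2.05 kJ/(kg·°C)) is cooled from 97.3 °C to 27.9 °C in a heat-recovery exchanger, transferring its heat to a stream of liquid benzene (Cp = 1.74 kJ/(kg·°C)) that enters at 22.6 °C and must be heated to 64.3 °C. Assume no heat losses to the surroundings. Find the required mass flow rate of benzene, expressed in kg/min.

ṁ_c = 461 kg/min

Heat released by hot stream: Q = 235 × 2.05 × (97.3 − 27.9) = 33433 kJ/min
Energy balance on cold side (adiabatic exchanger): Q = ṁ_c·Cp_c·(T_c,out − T_c,in)
ṁ_c = 33433 / [1.74 × (64.3 − 22.6)] = 460.78 kg/min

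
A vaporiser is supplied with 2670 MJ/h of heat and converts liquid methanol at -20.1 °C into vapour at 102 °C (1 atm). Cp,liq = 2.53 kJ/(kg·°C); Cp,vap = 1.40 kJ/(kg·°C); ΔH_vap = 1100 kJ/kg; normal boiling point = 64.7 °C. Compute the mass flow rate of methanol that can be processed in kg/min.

Δh = 2.53×(64.7−-20.1) + 1100 + 1.40×(102−64.7) = 1366.8 kJ/kg
Q = 2670 MJ/h = 741.67 kJ/s = 44500 kJ/min
ṁ = Q/Δh = 44500 / 1366.8 = 32.559 kg/min

ṁ = 32.6 kg/min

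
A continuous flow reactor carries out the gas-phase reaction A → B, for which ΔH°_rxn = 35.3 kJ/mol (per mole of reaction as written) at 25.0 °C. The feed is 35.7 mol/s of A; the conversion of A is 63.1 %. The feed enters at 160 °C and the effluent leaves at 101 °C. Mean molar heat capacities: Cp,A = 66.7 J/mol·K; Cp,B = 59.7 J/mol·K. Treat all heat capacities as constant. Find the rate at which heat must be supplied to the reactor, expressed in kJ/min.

Extent of reaction ξ = 0.631 × 35.7 = 22.527 mol/s
Reaction term: ξ·ΔH°_rxn = 22.527 × 35.3 = 795.19 kJ/s
Sensible, feed 160→25 °C: -321.46 kJ/s
Outlet flows (mol/s): A 13.173, B 22.527
Sensible, products 25→101 °C: 168.99 kJ/s
Q = ΔH = 642.72 kJ/s = 642.72 kW
Heat supplied = 38563 kJ/min

Q_in = 38600 kJ/min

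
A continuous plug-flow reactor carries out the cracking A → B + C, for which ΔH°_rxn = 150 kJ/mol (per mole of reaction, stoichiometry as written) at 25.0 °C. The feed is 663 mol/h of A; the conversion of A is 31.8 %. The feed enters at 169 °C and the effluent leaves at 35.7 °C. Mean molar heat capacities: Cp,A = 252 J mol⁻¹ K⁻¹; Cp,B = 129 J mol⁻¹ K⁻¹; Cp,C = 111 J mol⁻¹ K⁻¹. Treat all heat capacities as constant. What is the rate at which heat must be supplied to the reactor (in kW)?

Extent of reaction ξ = 0.318 × 663 = 210.83 mol/h
Reaction term: ξ·ΔH°_rxn = 210.83 × 150 = 31625 kJ/h
Sensible, feed 169→25 °C: -24059 kJ/h
Outlet flows (mol/h): A 452.17, B 210.83, C 210.83
Sensible, products 25→35.7 °C: 1760.6 kJ/h
Q = ΔH = 9326.8 kJ/h = 2.5908 kW
Heat supplied = 2.5908 kW

Q_in = 2.59 kW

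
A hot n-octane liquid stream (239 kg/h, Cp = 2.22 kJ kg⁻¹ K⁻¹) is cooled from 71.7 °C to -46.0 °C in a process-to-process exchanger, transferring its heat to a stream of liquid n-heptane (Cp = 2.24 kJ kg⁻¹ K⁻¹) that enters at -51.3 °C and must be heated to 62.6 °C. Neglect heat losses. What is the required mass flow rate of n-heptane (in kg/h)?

ṁ_c = 245 kg/h

Heat released by hot stream: Q = 239 × 2.22 × (71.7 − -46.0) = 62449 kJ/h
Energy balance on cold side (adiabatic exchanger): Q = ṁ_c·Cp_c·(T_c,out − T_c,in)
ṁ_c = 62449 / [2.24 × (62.6 − -51.3)] = 244.77 kg/h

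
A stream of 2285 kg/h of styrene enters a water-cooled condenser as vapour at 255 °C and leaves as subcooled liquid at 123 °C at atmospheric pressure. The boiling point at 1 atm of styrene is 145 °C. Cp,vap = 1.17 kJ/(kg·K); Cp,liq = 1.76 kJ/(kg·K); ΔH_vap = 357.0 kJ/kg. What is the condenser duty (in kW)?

Q_c = 333 kW

vapour 255→145 °C: -128.7 kJ/kg
condensation at 145 °C: -357 kJ/kg
liquid 145→123 °C: -38.72 kJ/kg
Δh = -128.7 + -357 + -38.72 = -524.42 kJ/kg
Q = ṁ·Δh = 2285 kg/h × -524.42 kJ/kg = -1.1983e+06 kJ/h
|Q| = 332.86 kW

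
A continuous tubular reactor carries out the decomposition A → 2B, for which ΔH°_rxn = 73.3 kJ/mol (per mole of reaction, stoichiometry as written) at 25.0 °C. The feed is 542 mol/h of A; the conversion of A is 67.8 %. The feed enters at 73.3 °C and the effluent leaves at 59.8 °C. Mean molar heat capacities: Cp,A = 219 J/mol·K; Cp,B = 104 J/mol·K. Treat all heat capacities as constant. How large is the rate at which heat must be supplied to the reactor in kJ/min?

Extent of reaction ξ = 0.678 × 542 = 367.48 mol/h
Reaction term: ξ·ΔH°_rxn = 367.48 × 73.3 = 26936 kJ/h
Sensible, feed 73.3→25 °C: -5733.1 kJ/h
Outlet flows (mol/h): A 174.52, B 734.95
Sensible, products 25→59.8 °C: 3990 kJ/h
Q = ΔH = 25193 kJ/h = 6.998 kW
Heat supplied = 419.88 kJ/min

Q_in = 420 kJ/min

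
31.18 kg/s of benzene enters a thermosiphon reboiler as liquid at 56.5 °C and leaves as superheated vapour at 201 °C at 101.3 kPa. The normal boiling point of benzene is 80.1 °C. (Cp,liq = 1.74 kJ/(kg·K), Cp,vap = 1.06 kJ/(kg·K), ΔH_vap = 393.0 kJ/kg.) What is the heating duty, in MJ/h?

Q = 63100 MJ/h

liquid 56.5→80.1 °C: 41.064 kJ/kg
vaporisation at 80.1 °C: 393 kJ/kg
vapour 80.1→201 °C: 128.15 kJ/kg
Δh = 41.064 + 393 + 128.15 = 562.22 kJ/kg
Q = ṁ·Δh = 31.18 kg/s × 562.22 kJ/kg = 17530 kJ/s
|Q| = 17530 kW = 63108 MJ/h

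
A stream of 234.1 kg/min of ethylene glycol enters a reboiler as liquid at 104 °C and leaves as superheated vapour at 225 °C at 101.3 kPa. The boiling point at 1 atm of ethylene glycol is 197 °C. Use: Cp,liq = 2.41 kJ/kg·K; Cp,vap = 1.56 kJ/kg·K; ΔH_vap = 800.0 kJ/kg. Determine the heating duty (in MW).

Q = 4.17 MW

liquid 104→197 °C: 224.13 kJ/kg
vaporisation at 197 °C: 800 kJ/kg
vapour 197→225 °C: 43.68 kJ/kg
Δh = 224.13 + 800 + 43.68 = 1067.8 kJ/kg
Q = ṁ·Δh = 234.1 kg/min × 1067.8 kJ/kg = 249970 kJ/min
|Q| = 4166.2 kW = 4.1662 MW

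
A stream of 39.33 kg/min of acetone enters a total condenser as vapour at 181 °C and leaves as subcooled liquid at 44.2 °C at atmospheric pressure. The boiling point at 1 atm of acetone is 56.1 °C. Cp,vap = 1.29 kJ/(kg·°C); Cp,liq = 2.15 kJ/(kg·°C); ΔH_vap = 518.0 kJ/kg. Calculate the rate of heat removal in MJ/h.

Q_c = 1660 MJ/h

vapour 181→56.1 °C: -161.12 kJ/kg
condensation at 56.1 °C: -518 kJ/kg
liquid 56.1→44.2 °C: -25.585 kJ/kg
Δh = -161.12 + -518 + -25.585 = -704.71 kJ/kg
Q = ṁ·Δh = 39.33 kg/min × -704.71 kJ/kg = -27716 kJ/min
|Q| = 461.93 kW = 1663 MJ/h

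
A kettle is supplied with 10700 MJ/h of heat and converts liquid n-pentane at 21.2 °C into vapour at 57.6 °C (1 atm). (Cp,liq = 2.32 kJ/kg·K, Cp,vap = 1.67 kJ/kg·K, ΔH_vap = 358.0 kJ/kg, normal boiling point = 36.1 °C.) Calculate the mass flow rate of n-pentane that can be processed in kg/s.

ṁ = 6.94 kg/s

Δh = 2.32×(36.1−21.2) + 358.0 + 1.67×(57.6−36.1) = 428.47 kJ/kg
Q = 10700 MJ/h = 2972.2 kJ/s = 2972.2 kJ/s
ṁ = Q/Δh = 2972.2 / 428.47 = 6.9368 kg/s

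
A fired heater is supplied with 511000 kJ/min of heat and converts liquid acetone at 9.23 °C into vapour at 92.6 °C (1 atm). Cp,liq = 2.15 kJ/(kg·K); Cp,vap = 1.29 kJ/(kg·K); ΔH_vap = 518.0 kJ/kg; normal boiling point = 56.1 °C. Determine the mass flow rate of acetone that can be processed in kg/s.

Δh = 2.15×(56.1−9.23) + 518.0 + 1.29×(92.6−56.1) = 665.86 kJ/kg
Q = 511000 kJ/min = 8516.7 kJ/s = 8516.7 kJ/s
ṁ = Q/Δh = 8516.7 / 665.86 = 12.791 kg/s

ṁ = 12.8 kg/s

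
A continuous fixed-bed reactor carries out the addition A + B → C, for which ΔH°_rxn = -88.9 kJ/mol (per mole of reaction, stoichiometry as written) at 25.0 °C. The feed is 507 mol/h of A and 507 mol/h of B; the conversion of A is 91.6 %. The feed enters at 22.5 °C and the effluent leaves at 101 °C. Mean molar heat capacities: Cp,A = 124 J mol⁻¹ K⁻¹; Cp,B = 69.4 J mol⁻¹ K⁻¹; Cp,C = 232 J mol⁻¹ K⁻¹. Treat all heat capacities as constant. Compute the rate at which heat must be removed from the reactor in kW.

Extent of reaction ξ = 0.916 × 507 = 464.41 mol/h
Reaction term: ξ·ΔH°_rxn = 464.41 × -88.9 = -41286 kJ/h
Sensible, feed 22.5→25 °C: 245.13 kJ/h
Outlet flows (mol/h): A 42.588, B 42.588, C 464.41
Sensible, products 25→101 °C: 8814.5 kJ/h
Q = ΔH = -32227 kJ/h = -8.9518 kW
Heat removed = 8.9518 kW

Q_out = 8.95 kW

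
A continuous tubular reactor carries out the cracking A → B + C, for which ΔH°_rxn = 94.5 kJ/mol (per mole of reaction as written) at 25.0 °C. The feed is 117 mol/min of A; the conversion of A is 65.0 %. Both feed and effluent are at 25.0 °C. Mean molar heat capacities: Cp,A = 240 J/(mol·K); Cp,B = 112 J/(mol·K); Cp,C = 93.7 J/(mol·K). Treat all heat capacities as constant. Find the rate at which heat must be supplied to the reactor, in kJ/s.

Extent of reaction ξ = 0.650 × 117 = 76.05 mol/min
Reaction term: ξ·ΔH°_rxn = 76.05 × 94.5 = 7186.7 kJ/min
Q = ΔH = 7186.7 kJ/min = 119.78 kW
Heat supplied = 119.78 kJ/s

Q_in = 120 kJ/s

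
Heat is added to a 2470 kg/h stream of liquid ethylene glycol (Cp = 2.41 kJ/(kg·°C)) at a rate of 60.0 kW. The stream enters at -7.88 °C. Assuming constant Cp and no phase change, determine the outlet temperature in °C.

Q = 60.0 kW = 216000 kJ/h
ΔT = Q/(ṁ·Cp) = 216000/(2470×2.41) = 36.286 K
T_out = -7.88 + 36.286 = 28.406 °C

T_out = 28.4 °C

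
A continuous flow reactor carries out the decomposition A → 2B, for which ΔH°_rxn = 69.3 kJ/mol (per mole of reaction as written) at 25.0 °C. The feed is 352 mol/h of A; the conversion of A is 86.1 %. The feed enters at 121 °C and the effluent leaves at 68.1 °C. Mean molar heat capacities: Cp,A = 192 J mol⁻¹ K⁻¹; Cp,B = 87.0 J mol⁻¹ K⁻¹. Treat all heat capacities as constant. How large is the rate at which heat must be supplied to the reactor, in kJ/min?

Extent of reaction ξ = 0.861 × 352 = 303.07 mol/h
Reaction term: ξ·ΔH°_rxn = 303.07 × 69.3 = 21003 kJ/h
Sensible, feed 121→25 °C: -6488.1 kJ/h
Outlet flows (mol/h): A 48.928, B 606.14
Sensible, products 25→68.1 °C: 2677.7 kJ/h
Q = ΔH = 17193 kJ/h = 4.7757 kW
Heat supplied = 286.54 kJ/min

Q_in = 287 kJ/min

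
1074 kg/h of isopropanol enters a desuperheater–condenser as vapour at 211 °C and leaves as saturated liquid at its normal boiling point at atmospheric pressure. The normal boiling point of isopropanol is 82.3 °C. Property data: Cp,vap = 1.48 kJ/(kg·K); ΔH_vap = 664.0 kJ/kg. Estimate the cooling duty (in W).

vapour 211→82.3 °C: -190.48 kJ/kg
condensation at 82.3 °C: -664 kJ/kg
Δh = -190.48 + -664 = -854.48 kJ/kg
Q = ṁ·Δh = 1074 kg/h × -854.48 kJ/kg = -917710 kJ/h
|Q| = 254.92 kW = 254920 W

Q_c = 255000 W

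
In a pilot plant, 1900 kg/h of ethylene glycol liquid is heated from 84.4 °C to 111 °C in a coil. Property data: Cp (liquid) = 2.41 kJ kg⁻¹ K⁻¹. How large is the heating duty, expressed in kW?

Q = 33.8 kW

Q = ṁ·Cp·ΔT = 1900 × 2.41 × (111 − 84.4) = 121800 kJ/h
Converting: 121800 / 3600 s = 33.834 kW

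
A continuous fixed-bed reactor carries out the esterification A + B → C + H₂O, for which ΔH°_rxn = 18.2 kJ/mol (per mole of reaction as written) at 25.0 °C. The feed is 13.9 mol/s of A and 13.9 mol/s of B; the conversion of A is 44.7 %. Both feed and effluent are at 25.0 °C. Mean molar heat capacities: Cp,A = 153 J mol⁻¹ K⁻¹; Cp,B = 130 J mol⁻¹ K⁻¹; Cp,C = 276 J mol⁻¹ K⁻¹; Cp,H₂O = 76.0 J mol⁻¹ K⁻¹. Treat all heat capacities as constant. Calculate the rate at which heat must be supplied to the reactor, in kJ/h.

Q_in = 407000 kJ/h

Extent of reaction ξ = 0.447 × 13.9 = 6.2133 mol/s
Reaction term: ξ·ΔH°_rxn = 6.2133 × 18.2 = 113.08 kJ/s
Q = ΔH = 113.08 kJ/s = 113.08 kW
Heat supplied = 407100 kJ/h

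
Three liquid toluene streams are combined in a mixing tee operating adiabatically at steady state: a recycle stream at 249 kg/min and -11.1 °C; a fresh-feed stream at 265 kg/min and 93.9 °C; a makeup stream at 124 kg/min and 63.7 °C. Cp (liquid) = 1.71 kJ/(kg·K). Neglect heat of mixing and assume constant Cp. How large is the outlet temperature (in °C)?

Energy balance with Q = 0: Σ ṁᵢCp,ᵢ(T_out − Tᵢ) = 0
T_out = Σ ṁᵢCp,ᵢTᵢ / Σ ṁᵢCp,ᵢ
      = 51331 / 1091 = 47.051 °C

T_out = 47.1 °C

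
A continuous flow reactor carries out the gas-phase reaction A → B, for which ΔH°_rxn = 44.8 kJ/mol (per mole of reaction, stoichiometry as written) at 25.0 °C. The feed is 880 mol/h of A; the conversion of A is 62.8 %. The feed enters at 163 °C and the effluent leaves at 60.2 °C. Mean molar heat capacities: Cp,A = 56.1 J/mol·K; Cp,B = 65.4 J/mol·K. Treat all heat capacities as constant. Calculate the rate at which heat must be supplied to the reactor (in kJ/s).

Q_in = 5.52 kJ/s

Extent of reaction ξ = 0.628 × 880 = 552.64 mol/h
Reaction term: ξ·ΔH°_rxn = 552.64 × 44.8 = 24758 kJ/h
Sensible, feed 163→25 °C: -6812.8 kJ/h
Outlet flows (mol/h): A 327.36, B 552.64
Sensible, products 25→60.2 °C: 1918.7 kJ/h
Q = ΔH = 19864 kJ/h = 5.5178 kW
Heat supplied = 5.5178 kJ/s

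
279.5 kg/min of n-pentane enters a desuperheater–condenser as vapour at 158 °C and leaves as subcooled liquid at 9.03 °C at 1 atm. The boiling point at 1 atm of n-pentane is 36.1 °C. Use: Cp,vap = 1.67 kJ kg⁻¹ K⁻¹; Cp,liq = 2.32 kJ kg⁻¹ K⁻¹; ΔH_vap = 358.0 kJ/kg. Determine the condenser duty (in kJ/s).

Q_c = 2910 kJ/s

vapour 158→36.1 °C: -203.57 kJ/kg
condensation at 36.1 °C: -358 kJ/kg
liquid 36.1→9.03 °C: -62.802 kJ/kg
Δh = -203.57 + -358 + -62.802 = -624.38 kJ/kg
Q = ṁ·Δh = 279.5 kg/min × -624.38 kJ/kg = -174510 kJ/min
|Q| = 2908.5 kW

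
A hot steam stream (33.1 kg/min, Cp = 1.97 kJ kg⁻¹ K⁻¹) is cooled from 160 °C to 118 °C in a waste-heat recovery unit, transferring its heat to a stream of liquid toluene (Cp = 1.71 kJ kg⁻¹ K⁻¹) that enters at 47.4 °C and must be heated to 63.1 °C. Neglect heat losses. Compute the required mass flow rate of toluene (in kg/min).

Heat released by hot stream: Q = 33.1 × 1.97 × (160 − 118) = 2738.7 kJ/min
Energy balance on cold side (adiabatic exchanger): Q = ṁ_c·Cp_c·(T_c,out − T_c,in)
ṁ_c = 2738.7 / [1.71 × (63.1 − 47.4)] = 102.01 kg/min

ṁ_c = 102 kg/min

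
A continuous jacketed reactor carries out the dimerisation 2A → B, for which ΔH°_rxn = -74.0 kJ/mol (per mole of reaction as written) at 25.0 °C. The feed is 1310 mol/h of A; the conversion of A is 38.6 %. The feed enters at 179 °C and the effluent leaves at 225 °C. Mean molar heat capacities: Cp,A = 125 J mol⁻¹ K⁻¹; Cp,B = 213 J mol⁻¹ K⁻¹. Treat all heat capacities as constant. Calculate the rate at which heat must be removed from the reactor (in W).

Extent of reaction ξ = 0.386 × 1310 / 2 = 252.83 mol/h
Reaction term: ξ·ΔH°_rxn = 252.83 × -74.0 = -18709 kJ/h
Sensible, feed 179→25 °C: -25218 kJ/h
Outlet flows (mol/h): A 804.34, B 252.83
Sensible, products 25→225 °C: 30879 kJ/h
Q = ΔH = -13048 kJ/h = -3.6244 kW
Heat removed = 3624.4 W

Q_out = 3620 W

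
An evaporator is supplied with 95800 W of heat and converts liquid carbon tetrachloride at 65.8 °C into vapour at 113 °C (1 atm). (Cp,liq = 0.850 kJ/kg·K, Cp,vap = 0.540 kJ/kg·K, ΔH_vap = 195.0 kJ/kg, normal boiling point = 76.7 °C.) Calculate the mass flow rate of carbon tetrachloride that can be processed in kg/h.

ṁ = 1540 kg/h

Δh = 0.850×(76.7−65.8) + 195.0 + 0.540×(113−76.7) = 223.87 kJ/kg
Q = 95800 W = 95.8 kJ/s = 344880 kJ/h
ṁ = Q/Δh = 344880 / 223.87 = 1540.6 kg/h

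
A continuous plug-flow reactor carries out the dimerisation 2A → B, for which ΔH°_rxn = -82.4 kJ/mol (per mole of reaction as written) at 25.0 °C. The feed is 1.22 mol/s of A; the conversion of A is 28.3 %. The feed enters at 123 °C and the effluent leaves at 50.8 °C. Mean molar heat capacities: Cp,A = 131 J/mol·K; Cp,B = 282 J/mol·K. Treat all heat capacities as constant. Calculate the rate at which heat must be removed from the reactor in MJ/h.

Q_out = 92.4 MJ/h

Extent of reaction ξ = 0.283 × 1.22 / 2 = 0.17263 mol/s
Reaction term: ξ·ΔH°_rxn = 0.17263 × -82.4 = -14.225 kJ/s
Sensible, feed 123→25 °C: -15.662 kJ/s
Outlet flows (mol/s): A 0.87474, B 0.17263
Sensible, products 25→50.8 °C: 4.2124 kJ/s
Q = ΔH = -25.675 kJ/s = -25.675 kW
Heat removed = 92.429 MJ/h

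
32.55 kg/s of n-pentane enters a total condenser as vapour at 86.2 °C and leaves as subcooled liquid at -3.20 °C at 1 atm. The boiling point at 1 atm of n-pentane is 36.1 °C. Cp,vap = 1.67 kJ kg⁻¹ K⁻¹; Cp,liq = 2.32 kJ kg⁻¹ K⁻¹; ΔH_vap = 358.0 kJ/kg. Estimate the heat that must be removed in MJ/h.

Q_c = 62400 MJ/h

vapour 86.2→36.1 °C: -83.667 kJ/kg
condensation at 36.1 °C: -358 kJ/kg
liquid 36.1→-3.20 °C: -91.176 kJ/kg
Δh = -83.667 + -358 + -91.176 = -532.84 kJ/kg
Q = ṁ·Δh = 32.55 kg/s × -532.84 kJ/kg = -17344 kJ/s
|Q| = 17344 kW = 62439 MJ/h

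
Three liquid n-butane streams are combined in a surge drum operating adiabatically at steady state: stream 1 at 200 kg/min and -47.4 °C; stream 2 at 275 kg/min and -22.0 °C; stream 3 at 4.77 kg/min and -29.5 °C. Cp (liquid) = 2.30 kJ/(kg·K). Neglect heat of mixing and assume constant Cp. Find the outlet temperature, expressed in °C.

No heat crosses the boundary, so H_out = H_in.
T_out = Σ ṁᵢCp,ᵢTᵢ / Σ ṁᵢCp,ᵢ
      = -36043 / 1103.5 = -32.663 °C

T_out = -32.7 °C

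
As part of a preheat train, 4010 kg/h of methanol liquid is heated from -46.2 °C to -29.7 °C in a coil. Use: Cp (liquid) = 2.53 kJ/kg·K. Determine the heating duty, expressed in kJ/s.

Q = ṁ·Cp·ΔT = 4010 × 2.53 × (-29.7 − -46.2) = 167400 kJ/h
Converting: 167400 / 3600 s = 46.499 kW

Q = 46.5 kJ/s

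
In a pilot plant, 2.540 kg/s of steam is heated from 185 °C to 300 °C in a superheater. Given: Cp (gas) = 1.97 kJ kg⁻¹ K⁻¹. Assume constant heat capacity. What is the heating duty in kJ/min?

Q = 34500 kJ/min

Q = ṁ·Cp·ΔT = 2.540 × 1.97 × (300 − 185) = 575.44 kJ/s
Heating duty = 34526 kJ/min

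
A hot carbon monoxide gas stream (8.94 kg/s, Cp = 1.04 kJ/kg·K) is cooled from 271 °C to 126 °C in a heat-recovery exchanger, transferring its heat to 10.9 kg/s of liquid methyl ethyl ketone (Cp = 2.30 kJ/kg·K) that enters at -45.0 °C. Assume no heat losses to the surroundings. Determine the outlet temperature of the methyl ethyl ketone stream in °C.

Heat released by hot stream: Q = 8.94 × 1.04 × (271 − 126) = 1348.2 kJ/s
Energy balance on cold side (adiabatic exchanger): Q = ṁ_c·Cp_c·(T_c,out − T_c,in)
T_c,out = -45.0 + 1348.2/(10.9 × 2.30) = 8.7755 °C

T_c,out = 8.78 °C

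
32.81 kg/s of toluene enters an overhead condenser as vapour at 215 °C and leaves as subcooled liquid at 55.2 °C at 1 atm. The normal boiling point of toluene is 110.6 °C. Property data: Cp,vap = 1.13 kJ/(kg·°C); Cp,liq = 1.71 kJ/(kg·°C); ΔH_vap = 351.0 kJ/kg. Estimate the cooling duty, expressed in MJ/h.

Q_c = 66600 MJ/h

vapour 215→110.6 °C: -117.97 kJ/kg
condensation at 110.6 °C: -351 kJ/kg
liquid 110.6→55.2 °C: -94.734 kJ/kg
Δh = -117.97 + -351 + -94.734 = -563.71 kJ/kg
Q = ṁ·Δh = 32.81 kg/s × -563.71 kJ/kg = -18495 kJ/s
|Q| = 18495 kW = 66583 MJ/h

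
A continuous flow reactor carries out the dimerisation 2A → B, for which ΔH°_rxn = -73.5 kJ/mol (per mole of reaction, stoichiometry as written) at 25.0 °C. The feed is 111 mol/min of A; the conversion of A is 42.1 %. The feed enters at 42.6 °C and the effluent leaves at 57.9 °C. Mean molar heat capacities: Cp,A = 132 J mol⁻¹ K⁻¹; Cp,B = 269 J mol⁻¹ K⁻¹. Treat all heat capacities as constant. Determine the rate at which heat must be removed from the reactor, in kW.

Q_out = 24.8 kW

Extent of reaction ξ = 0.421 × 111 / 2 = 23.366 mol/min
Reaction term: ξ·ΔH°_rxn = 23.366 × -73.5 = -1717.4 kJ/min
Sensible, feed 42.6→25 °C: -257.88 kJ/min
Outlet flows (mol/min): A 64.269, B 23.366
Sensible, products 25→57.9 °C: 485.89 kJ/min
Q = ΔH = -1489.3 kJ/min = -24.822 kW
Heat removed = 24.822 kW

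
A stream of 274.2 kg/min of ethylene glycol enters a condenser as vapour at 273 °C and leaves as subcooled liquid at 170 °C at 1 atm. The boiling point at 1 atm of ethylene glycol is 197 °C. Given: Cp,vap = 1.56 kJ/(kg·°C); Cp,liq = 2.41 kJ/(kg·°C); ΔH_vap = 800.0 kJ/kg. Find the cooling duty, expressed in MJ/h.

vapour 273→197 °C: -118.56 kJ/kg
condensation at 197 °C: -800 kJ/kg
liquid 197→170 °C: -65.07 kJ/kg
Δh = -118.56 + -800 + -65.07 = -983.63 kJ/kg
Q = ṁ·Δh = 274.2 kg/min × -983.63 kJ/kg = -269710 kJ/min
|Q| = 4495.2 kW = 16183 MJ/h

Q_c = 16200 MJ/h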